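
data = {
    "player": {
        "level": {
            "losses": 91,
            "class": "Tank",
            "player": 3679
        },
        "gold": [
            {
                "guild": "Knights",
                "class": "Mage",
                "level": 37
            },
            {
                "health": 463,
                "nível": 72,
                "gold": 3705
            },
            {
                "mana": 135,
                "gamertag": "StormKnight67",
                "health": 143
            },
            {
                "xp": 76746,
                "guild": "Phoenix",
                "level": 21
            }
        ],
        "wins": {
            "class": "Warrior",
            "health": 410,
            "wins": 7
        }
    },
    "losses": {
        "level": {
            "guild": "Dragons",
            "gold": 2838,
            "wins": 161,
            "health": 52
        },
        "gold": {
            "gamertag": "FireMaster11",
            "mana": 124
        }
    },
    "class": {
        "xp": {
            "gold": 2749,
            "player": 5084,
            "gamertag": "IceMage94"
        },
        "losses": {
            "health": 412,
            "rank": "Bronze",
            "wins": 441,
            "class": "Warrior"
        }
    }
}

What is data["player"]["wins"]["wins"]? 7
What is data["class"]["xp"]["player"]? 5084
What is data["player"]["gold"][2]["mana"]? 135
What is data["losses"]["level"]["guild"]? "Dragons"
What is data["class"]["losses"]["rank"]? "Bronze"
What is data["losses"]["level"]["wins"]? 161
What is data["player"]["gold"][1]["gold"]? 3705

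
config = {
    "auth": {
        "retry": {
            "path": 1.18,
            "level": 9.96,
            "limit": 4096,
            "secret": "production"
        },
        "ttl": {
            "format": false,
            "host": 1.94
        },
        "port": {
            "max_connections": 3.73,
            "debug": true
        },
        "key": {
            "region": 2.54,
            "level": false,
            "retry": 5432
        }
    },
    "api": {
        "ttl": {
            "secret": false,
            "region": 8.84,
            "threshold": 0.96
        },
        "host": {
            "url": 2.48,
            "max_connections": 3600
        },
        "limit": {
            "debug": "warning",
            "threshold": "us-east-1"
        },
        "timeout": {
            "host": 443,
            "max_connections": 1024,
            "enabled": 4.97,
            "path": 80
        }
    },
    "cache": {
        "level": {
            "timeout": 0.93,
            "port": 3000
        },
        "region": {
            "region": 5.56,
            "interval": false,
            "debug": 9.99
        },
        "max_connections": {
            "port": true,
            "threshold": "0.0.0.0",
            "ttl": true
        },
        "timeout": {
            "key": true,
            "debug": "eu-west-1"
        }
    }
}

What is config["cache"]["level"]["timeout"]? 0.93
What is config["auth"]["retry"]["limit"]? 4096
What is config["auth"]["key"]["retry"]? 5432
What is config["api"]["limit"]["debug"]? "warning"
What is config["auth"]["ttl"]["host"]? 1.94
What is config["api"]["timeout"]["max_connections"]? 1024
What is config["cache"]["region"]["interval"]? False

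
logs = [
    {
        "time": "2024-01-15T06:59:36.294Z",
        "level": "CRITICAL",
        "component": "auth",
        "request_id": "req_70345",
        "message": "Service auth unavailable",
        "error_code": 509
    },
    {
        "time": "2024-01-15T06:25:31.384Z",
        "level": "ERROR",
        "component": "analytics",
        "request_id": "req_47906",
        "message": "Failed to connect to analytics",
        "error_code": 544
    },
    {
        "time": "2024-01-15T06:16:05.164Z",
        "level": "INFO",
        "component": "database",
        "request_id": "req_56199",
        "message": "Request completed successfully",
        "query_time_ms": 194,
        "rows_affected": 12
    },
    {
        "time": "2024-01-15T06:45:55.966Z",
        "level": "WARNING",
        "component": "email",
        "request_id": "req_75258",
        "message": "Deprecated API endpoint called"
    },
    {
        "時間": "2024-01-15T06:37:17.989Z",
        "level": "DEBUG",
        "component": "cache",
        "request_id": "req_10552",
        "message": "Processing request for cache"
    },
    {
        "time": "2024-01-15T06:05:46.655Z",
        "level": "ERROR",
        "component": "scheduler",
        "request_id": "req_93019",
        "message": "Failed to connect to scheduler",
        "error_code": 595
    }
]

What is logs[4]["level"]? "DEBUG"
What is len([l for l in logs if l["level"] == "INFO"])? 1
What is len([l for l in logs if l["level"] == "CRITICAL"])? 1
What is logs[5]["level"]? "ERROR"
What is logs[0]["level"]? "CRITICAL"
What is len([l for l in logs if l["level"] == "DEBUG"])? 1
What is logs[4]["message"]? "Processing request for cache"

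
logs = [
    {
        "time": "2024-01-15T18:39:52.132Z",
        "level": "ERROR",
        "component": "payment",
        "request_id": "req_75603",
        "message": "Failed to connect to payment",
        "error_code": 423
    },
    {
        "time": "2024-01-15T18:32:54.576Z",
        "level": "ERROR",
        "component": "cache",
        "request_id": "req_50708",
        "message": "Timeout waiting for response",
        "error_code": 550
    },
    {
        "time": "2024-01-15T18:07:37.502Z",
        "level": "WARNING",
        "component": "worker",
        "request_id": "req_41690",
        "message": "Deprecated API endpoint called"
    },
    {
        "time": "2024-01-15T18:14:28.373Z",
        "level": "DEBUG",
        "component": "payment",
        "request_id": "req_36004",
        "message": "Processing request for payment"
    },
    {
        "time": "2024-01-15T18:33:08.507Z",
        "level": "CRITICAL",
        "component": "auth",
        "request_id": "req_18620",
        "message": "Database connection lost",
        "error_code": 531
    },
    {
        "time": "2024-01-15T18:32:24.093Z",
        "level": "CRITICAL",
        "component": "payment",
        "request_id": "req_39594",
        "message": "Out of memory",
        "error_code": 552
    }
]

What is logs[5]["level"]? "CRITICAL"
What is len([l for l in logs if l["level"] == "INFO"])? 0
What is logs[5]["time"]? "2024-01-15T18:32:24.093Z"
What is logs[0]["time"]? "2024-01-15T18:39:52.132Z"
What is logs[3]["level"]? "DEBUG"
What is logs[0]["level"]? "ERROR"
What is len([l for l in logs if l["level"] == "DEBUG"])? 1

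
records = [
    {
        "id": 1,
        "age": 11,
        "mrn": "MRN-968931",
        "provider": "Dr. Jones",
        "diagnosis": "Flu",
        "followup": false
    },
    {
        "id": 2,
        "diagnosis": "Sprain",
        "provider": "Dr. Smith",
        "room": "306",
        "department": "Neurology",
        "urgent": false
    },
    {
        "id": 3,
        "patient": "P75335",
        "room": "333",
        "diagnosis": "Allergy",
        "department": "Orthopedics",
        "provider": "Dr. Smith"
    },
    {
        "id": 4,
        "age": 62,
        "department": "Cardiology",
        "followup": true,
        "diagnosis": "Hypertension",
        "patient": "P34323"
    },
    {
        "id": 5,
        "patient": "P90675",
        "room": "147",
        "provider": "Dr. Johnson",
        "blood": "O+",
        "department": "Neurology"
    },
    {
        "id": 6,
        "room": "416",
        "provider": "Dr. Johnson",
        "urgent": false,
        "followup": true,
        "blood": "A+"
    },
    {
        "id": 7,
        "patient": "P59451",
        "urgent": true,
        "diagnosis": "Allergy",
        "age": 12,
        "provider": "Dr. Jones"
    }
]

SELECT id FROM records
[1, 2, 3, 4, 5, 6, 7]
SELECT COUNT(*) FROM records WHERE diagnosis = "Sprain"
1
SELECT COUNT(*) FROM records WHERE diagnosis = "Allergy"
2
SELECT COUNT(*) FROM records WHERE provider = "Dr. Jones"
2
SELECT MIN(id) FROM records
1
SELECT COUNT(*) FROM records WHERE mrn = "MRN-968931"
1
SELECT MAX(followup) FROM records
True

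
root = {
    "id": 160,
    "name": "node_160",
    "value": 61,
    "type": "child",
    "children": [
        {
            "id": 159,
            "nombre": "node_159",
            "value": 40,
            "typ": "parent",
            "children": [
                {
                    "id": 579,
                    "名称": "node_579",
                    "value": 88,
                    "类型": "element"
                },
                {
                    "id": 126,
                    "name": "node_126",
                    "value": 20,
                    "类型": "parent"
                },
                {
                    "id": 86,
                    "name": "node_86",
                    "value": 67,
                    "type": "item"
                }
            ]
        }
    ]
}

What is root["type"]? "child"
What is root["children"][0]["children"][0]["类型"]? "element"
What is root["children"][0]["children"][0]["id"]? 579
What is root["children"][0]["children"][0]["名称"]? "node_579"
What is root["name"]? "node_160"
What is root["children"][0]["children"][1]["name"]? "node_126"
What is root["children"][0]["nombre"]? "node_159"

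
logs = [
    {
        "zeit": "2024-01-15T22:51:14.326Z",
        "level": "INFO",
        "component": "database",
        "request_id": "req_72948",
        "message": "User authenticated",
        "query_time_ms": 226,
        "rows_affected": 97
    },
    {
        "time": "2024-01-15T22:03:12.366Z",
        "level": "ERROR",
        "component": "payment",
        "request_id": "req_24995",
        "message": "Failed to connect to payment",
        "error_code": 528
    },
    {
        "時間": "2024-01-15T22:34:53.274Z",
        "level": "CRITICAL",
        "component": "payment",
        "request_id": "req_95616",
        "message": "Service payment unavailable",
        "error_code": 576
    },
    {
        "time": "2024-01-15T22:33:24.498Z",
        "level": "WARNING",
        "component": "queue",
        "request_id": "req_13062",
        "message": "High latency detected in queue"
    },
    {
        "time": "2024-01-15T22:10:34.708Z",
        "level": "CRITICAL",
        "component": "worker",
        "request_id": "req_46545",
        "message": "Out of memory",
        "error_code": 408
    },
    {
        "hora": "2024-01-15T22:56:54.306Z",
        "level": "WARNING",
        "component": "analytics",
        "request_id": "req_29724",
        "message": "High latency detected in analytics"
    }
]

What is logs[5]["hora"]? "2024-01-15T22:56:54.306Z"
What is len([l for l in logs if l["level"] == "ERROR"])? 1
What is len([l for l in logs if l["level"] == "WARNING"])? 2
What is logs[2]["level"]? "CRITICAL"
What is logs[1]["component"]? "payment"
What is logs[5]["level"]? "WARNING"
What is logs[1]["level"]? "ERROR"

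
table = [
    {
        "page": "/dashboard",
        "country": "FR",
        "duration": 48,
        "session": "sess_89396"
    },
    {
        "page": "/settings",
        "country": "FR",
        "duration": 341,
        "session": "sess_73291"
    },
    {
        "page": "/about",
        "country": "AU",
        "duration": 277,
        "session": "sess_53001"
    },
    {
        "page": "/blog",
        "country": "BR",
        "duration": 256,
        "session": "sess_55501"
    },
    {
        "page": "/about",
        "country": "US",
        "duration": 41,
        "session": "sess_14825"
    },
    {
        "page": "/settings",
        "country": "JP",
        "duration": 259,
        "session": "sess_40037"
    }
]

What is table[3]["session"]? "sess_55501"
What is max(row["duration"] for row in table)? 341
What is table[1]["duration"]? 341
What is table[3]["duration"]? 256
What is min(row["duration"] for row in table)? 41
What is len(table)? 6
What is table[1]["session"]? "sess_73291"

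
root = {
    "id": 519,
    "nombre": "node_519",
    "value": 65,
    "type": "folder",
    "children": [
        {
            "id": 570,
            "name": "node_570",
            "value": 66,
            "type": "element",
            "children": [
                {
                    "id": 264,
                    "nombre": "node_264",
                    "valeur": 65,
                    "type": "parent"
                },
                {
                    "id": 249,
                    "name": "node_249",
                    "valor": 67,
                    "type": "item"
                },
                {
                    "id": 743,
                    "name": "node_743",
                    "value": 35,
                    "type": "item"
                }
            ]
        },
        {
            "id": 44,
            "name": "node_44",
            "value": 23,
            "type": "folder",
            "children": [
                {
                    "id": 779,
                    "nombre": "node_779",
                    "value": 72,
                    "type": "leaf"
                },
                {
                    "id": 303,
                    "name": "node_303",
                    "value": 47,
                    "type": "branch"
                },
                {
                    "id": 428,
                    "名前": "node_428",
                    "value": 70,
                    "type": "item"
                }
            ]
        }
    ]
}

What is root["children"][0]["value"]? 66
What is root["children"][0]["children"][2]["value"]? 35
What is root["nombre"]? "node_519"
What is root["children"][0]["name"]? "node_570"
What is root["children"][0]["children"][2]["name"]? "node_743"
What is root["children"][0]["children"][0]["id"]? 264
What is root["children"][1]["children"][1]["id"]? 303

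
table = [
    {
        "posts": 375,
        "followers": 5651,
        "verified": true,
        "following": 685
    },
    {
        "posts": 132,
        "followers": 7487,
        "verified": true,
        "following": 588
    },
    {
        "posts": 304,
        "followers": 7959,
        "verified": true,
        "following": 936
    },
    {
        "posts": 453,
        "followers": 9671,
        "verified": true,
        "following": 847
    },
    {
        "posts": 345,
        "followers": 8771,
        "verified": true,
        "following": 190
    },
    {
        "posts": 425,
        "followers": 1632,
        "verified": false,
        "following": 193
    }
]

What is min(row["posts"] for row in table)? 132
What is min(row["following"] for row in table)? 190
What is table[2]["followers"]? 7959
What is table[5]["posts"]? 425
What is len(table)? 6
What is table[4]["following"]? 190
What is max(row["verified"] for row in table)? True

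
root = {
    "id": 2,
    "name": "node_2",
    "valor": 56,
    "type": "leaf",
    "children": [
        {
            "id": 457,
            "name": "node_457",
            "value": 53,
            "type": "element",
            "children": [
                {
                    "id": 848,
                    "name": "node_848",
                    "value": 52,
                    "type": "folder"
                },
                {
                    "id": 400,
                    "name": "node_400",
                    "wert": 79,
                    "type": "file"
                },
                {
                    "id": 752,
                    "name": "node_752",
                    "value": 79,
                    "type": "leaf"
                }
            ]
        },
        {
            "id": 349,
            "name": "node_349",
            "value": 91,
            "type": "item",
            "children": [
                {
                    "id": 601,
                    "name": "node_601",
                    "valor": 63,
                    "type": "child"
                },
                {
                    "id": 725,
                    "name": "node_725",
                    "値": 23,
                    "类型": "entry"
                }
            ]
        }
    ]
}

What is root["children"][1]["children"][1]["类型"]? "entry"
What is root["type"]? "leaf"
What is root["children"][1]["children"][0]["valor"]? 63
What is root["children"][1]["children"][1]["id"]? 725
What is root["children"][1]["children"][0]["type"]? "child"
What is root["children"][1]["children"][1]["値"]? 23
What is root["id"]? 2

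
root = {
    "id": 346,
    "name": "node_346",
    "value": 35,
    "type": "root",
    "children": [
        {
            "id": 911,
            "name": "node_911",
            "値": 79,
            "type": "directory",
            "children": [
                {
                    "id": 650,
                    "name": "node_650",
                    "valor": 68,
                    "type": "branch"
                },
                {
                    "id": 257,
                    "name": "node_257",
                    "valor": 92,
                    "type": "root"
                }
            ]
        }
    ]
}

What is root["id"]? 346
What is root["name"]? "node_346"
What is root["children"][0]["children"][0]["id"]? 650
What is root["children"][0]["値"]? 79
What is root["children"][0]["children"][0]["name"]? "node_650"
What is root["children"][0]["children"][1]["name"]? "node_257"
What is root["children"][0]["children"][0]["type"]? "branch"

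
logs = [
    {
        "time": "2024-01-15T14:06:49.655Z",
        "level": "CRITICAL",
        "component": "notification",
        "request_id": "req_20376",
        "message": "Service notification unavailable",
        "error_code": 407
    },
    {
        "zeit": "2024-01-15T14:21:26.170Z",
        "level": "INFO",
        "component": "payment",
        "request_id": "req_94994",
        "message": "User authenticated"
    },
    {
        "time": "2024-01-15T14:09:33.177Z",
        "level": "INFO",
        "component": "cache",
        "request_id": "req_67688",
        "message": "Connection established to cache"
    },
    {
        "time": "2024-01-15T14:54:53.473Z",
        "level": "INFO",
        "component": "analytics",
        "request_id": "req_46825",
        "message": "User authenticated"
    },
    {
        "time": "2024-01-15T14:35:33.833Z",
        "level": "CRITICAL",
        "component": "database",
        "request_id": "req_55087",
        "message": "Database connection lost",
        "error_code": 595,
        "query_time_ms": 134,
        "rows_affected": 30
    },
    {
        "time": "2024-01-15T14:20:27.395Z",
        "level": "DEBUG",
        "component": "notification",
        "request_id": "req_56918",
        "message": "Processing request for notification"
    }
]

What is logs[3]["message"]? "User authenticated"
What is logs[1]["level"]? "INFO"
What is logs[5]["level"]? "DEBUG"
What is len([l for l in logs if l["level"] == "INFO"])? 3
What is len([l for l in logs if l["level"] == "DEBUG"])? 1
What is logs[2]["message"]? "Connection established to cache"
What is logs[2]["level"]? "INFO"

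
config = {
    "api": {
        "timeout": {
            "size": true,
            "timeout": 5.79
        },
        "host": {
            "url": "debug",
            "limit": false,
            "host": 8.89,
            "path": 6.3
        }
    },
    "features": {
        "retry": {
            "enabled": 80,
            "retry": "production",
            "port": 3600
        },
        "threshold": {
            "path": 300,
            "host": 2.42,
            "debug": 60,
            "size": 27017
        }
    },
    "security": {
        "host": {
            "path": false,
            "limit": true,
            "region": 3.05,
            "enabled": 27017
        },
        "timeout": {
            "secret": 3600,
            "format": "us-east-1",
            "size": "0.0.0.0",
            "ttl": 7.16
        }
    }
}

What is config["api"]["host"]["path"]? 6.3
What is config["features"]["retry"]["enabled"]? 80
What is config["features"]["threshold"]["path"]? 300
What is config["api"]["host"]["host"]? 8.89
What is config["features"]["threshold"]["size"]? 27017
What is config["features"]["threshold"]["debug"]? 60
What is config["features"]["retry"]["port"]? 3600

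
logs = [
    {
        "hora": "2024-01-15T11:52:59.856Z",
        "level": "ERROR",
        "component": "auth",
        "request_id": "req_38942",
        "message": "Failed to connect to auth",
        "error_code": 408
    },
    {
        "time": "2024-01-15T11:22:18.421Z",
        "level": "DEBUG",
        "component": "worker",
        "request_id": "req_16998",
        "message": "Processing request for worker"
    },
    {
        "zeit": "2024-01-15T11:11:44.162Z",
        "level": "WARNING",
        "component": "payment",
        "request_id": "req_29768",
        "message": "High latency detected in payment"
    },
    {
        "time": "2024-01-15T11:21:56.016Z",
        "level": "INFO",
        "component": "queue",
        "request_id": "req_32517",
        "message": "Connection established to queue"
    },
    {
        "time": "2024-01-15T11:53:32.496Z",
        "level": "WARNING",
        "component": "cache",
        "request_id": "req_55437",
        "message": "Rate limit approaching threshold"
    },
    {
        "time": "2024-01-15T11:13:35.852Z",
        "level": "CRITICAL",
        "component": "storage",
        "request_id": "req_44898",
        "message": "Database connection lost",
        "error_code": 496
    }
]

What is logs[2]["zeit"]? "2024-01-15T11:11:44.162Z"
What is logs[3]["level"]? "INFO"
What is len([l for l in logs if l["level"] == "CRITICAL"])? 1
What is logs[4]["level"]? "WARNING"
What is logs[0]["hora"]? "2024-01-15T11:52:59.856Z"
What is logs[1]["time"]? "2024-01-15T11:22:18.421Z"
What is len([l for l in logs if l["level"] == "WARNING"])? 2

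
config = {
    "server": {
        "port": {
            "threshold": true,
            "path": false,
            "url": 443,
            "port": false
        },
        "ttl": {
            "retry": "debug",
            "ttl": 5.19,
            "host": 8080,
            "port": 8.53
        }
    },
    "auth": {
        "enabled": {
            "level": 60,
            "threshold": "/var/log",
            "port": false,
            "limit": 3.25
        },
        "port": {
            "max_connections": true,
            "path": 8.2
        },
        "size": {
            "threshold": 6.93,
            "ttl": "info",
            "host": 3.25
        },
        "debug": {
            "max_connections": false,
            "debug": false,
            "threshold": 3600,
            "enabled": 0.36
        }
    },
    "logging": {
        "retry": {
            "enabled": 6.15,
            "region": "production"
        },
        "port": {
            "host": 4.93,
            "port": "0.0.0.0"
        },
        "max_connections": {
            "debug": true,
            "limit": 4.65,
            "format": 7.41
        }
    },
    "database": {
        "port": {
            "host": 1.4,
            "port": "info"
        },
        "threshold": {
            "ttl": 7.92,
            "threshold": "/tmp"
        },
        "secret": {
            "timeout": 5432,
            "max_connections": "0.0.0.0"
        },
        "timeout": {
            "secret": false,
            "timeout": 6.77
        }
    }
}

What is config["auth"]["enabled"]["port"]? False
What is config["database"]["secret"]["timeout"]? 5432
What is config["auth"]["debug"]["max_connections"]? False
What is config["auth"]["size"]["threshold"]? 6.93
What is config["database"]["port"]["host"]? 1.4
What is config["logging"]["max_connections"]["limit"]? 4.65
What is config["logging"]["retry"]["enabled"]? 6.15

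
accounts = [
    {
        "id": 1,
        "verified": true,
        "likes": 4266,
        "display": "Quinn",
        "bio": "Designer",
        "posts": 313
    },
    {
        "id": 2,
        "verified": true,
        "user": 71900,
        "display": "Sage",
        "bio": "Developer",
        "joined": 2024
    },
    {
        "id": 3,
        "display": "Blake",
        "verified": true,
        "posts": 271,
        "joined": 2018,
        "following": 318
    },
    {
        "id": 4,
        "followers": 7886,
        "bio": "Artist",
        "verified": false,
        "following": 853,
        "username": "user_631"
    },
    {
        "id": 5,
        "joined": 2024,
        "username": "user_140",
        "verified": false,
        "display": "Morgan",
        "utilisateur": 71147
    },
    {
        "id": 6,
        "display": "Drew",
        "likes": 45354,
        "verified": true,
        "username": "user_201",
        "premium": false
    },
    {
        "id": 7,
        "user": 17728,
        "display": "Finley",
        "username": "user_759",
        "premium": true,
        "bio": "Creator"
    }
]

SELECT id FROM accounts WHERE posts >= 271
[1, 3]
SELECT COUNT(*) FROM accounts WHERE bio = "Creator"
1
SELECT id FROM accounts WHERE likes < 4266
[]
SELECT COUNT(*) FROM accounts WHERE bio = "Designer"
1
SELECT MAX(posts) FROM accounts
313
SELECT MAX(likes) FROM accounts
45354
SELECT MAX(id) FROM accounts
7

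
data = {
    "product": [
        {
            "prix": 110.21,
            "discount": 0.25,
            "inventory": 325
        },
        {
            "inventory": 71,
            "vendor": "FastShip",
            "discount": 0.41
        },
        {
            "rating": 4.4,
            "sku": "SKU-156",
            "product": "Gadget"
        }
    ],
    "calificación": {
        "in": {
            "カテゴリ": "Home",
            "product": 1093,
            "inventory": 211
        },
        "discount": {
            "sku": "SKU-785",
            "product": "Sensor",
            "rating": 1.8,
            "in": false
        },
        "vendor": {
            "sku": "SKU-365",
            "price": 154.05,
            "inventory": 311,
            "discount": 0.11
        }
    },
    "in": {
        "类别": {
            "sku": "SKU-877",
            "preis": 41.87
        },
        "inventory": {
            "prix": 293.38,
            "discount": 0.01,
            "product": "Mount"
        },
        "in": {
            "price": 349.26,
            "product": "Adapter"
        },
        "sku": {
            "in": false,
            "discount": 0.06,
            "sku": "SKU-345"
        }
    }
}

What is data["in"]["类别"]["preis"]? 41.87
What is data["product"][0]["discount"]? 0.25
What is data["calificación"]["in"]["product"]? 1093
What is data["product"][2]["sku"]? "SKU-156"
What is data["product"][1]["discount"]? 0.41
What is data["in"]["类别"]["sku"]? "SKU-877"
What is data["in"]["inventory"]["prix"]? 293.38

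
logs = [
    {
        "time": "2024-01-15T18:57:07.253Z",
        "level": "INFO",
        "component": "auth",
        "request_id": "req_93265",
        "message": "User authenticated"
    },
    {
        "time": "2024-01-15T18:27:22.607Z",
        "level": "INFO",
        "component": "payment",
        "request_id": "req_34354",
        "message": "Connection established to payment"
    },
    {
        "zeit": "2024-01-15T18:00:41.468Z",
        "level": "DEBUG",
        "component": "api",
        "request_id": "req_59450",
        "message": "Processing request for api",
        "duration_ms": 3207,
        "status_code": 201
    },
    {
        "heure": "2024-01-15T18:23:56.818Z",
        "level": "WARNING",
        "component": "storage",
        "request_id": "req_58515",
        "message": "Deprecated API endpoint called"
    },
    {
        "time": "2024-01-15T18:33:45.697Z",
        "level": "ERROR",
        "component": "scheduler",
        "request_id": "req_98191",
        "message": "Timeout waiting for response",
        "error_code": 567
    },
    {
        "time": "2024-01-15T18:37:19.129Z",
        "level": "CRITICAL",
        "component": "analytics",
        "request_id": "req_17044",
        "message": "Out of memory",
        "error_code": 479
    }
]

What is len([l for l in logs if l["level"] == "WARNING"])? 1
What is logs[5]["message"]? "Out of memory"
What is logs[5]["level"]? "CRITICAL"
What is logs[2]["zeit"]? "2024-01-15T18:00:41.468Z"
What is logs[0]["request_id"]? "req_93265"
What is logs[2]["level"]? "DEBUG"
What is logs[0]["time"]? "2024-01-15T18:57:07.253Z"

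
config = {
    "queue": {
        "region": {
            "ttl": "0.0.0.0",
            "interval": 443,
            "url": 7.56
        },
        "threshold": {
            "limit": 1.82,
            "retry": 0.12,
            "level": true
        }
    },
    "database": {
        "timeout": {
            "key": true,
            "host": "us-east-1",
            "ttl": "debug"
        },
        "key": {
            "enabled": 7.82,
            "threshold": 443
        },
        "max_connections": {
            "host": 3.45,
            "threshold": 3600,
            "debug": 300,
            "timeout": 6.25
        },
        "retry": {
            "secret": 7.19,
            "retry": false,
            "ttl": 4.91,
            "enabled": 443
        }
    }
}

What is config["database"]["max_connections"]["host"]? 3.45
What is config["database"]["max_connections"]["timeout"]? 6.25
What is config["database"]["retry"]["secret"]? 7.19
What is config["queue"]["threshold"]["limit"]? 1.82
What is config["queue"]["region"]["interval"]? 443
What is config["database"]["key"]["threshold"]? 443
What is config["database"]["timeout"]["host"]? "us-east-1"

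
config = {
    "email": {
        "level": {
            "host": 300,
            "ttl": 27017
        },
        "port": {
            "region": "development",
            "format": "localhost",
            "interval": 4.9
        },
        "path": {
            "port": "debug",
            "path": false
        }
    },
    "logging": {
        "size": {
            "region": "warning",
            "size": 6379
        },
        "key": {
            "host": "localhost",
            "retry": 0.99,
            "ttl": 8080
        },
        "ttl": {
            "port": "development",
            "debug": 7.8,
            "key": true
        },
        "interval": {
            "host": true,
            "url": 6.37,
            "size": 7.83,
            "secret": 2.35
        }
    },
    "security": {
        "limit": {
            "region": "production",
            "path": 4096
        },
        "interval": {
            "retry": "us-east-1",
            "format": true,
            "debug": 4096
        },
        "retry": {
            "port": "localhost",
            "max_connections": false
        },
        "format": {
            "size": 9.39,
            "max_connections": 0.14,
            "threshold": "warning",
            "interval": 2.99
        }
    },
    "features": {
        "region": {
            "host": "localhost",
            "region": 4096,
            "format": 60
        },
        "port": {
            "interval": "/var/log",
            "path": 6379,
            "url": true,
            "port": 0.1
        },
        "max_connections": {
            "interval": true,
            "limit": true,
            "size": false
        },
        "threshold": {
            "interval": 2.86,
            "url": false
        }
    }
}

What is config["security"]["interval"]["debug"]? 4096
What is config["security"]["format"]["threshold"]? "warning"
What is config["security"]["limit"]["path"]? 4096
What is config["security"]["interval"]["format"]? True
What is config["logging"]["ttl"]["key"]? True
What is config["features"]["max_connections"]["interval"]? True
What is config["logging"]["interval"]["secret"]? 2.35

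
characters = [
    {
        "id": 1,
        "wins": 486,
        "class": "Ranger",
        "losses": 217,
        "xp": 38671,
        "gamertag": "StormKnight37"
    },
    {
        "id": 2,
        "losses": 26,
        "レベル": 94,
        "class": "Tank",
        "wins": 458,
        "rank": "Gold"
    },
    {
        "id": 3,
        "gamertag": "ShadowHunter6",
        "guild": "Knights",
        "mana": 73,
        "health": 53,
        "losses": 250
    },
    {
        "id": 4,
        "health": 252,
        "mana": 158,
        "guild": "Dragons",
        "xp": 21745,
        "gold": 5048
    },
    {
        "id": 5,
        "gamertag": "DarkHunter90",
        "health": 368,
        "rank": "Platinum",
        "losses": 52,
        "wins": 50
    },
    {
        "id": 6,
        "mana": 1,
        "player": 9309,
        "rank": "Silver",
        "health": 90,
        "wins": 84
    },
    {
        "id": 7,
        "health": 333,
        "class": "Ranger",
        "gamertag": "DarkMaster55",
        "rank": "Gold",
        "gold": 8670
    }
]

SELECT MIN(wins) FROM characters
50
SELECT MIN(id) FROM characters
1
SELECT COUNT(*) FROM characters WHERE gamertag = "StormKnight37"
1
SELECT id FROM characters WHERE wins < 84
[5]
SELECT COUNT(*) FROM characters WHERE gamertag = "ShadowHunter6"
1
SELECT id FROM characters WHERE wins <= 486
[1, 2, 5, 6]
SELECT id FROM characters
[1, 2, 3, 4, 5, 6, 7]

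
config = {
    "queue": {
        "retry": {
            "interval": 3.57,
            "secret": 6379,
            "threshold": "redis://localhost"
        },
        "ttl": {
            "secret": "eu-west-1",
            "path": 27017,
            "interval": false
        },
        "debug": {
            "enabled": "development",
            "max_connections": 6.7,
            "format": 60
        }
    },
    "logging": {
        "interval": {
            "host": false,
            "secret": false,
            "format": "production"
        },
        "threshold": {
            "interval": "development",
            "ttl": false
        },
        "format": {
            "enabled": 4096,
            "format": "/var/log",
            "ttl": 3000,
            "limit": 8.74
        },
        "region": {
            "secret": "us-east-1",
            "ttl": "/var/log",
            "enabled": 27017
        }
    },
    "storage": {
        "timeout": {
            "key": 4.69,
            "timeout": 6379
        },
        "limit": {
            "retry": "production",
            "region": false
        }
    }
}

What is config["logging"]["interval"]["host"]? False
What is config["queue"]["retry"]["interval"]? 3.57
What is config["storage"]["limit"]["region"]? False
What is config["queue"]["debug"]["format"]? 60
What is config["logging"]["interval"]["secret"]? False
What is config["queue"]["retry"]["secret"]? 6379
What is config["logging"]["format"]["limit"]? 8.74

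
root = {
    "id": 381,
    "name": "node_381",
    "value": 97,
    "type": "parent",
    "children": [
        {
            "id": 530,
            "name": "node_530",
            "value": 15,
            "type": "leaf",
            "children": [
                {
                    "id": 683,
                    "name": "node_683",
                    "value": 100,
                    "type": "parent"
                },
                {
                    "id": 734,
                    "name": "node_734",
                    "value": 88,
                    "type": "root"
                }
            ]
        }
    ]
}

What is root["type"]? "parent"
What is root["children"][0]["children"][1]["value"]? 88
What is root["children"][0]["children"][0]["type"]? "parent"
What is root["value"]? 97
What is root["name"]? "node_381"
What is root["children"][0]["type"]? "leaf"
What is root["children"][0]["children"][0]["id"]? 683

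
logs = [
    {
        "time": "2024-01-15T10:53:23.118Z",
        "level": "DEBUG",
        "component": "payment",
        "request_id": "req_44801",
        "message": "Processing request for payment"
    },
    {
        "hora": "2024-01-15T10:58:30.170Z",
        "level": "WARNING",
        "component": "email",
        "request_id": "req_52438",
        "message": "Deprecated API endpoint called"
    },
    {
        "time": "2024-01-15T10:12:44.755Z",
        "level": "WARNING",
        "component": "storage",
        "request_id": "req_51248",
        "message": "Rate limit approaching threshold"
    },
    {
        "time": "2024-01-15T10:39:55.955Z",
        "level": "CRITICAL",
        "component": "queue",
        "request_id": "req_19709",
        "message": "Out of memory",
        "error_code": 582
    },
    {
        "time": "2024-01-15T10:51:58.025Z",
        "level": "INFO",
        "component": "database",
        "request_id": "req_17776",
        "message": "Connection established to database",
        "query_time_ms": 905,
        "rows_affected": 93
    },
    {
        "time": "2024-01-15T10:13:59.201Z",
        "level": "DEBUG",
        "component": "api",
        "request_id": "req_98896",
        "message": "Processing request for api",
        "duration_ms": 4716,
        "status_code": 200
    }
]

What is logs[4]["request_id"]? "req_17776"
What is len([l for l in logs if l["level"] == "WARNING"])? 2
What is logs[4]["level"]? "INFO"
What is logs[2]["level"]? "WARNING"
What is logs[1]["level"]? "WARNING"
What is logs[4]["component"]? "database"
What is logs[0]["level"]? "DEBUG"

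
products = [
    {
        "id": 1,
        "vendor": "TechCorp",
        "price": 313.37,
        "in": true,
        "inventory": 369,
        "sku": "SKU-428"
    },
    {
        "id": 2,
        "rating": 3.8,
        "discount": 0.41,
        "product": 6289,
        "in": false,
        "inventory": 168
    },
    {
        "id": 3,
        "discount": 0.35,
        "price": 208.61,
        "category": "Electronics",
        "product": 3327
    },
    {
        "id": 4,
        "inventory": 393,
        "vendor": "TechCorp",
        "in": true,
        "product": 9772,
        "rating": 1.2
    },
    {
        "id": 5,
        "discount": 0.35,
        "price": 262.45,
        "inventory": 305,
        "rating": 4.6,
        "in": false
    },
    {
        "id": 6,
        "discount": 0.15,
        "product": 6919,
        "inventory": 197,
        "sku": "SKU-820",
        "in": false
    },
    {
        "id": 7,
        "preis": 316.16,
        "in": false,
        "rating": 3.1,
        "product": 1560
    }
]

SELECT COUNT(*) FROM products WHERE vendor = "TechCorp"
2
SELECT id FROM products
[1, 2, 3, 4, 5, 6, 7]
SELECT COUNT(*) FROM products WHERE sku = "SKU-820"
1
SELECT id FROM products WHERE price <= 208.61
[3]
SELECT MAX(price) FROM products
313.37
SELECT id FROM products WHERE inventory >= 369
[1, 4]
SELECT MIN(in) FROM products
False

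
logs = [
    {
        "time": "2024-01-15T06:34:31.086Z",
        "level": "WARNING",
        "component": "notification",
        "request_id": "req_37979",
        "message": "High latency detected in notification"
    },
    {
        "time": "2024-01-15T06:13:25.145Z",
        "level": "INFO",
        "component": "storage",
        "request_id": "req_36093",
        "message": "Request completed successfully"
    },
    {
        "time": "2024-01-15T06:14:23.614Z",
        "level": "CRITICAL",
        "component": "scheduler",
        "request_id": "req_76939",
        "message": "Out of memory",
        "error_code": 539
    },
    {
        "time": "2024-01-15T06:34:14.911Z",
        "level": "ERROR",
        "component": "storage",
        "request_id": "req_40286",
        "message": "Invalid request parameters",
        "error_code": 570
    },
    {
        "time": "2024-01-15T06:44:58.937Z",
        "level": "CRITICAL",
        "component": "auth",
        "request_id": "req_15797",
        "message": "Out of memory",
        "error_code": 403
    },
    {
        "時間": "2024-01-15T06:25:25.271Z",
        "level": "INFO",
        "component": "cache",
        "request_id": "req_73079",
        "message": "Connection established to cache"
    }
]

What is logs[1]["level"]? "INFO"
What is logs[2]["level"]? "CRITICAL"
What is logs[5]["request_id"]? "req_73079"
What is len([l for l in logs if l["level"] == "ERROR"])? 1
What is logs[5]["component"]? "cache"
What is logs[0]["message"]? "High latency detected in notification"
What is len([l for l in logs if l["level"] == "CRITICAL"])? 2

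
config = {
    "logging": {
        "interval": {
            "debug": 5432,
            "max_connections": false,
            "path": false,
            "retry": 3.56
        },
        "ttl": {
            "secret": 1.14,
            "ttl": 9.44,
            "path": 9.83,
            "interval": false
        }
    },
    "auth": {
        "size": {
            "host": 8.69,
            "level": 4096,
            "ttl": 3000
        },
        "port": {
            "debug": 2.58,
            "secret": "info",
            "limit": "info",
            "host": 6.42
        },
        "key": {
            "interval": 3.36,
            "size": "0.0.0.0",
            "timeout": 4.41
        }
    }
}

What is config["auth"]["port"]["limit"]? "info"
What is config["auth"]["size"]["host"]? 8.69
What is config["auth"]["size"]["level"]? 4096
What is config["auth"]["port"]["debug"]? 2.58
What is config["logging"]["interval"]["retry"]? 3.56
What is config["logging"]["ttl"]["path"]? 9.83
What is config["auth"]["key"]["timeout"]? 4.41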